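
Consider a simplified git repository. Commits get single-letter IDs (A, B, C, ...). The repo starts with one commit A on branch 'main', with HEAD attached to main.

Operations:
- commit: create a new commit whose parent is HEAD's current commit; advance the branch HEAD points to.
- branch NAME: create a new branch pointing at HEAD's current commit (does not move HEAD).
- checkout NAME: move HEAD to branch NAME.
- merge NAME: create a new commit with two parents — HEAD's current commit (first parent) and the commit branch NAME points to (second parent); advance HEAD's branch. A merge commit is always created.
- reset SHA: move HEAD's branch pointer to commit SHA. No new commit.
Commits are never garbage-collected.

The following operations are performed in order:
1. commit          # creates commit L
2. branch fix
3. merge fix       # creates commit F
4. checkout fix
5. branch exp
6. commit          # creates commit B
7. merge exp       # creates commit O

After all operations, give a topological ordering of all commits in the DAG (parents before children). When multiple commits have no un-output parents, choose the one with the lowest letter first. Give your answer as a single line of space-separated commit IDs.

Answer: A L B F O

Derivation:
After op 1 (commit): HEAD=main@L [main=L]
After op 2 (branch): HEAD=main@L [fix=L main=L]
After op 3 (merge): HEAD=main@F [fix=L main=F]
After op 4 (checkout): HEAD=fix@L [fix=L main=F]
After op 5 (branch): HEAD=fix@L [exp=L fix=L main=F]
After op 6 (commit): HEAD=fix@B [exp=L fix=B main=F]
After op 7 (merge): HEAD=fix@O [exp=L fix=O main=F]
commit A: parents=[]
commit B: parents=['L']
commit F: parents=['L', 'L']
commit L: parents=['A']
commit O: parents=['B', 'L']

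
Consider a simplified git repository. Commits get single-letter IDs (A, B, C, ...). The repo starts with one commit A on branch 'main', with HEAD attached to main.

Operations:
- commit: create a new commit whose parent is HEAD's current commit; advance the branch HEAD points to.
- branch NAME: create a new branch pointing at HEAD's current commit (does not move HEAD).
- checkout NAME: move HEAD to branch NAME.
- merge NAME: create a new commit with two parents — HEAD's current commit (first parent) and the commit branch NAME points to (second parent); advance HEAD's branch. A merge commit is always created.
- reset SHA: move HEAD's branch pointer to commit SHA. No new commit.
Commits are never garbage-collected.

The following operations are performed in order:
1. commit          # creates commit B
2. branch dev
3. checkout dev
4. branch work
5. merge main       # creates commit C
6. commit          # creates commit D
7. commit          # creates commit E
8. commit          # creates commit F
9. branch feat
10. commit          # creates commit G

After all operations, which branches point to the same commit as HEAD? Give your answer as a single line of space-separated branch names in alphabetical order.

Answer: dev

Derivation:
After op 1 (commit): HEAD=main@B [main=B]
After op 2 (branch): HEAD=main@B [dev=B main=B]
After op 3 (checkout): HEAD=dev@B [dev=B main=B]
After op 4 (branch): HEAD=dev@B [dev=B main=B work=B]
After op 5 (merge): HEAD=dev@C [dev=C main=B work=B]
After op 6 (commit): HEAD=dev@D [dev=D main=B work=B]
After op 7 (commit): HEAD=dev@E [dev=E main=B work=B]
After op 8 (commit): HEAD=dev@F [dev=F main=B work=B]
After op 9 (branch): HEAD=dev@F [dev=F feat=F main=B work=B]
After op 10 (commit): HEAD=dev@G [dev=G feat=F main=B work=B]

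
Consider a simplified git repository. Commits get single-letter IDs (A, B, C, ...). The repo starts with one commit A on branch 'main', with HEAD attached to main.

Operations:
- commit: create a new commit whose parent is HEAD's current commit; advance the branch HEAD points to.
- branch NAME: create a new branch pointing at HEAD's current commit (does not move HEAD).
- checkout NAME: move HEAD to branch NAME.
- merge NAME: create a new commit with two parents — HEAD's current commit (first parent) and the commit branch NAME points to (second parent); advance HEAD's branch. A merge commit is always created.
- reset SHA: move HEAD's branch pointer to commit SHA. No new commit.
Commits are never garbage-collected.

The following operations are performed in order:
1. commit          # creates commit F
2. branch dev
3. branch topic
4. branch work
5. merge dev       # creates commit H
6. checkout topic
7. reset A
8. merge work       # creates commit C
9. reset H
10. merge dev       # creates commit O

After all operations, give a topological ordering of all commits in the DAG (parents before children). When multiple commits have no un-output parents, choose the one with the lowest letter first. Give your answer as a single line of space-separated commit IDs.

Answer: A F C H O

Derivation:
After op 1 (commit): HEAD=main@F [main=F]
After op 2 (branch): HEAD=main@F [dev=F main=F]
After op 3 (branch): HEAD=main@F [dev=F main=F topic=F]
After op 4 (branch): HEAD=main@F [dev=F main=F topic=F work=F]
After op 5 (merge): HEAD=main@H [dev=F main=H topic=F work=F]
After op 6 (checkout): HEAD=topic@F [dev=F main=H topic=F work=F]
After op 7 (reset): HEAD=topic@A [dev=F main=H topic=A work=F]
After op 8 (merge): HEAD=topic@C [dev=F main=H topic=C work=F]
After op 9 (reset): HEAD=topic@H [dev=F main=H topic=H work=F]
After op 10 (merge): HEAD=topic@O [dev=F main=H topic=O work=F]
commit A: parents=[]
commit C: parents=['A', 'F']
commit F: parents=['A']
commit H: parents=['F', 'F']
commit O: parents=['H', 'F']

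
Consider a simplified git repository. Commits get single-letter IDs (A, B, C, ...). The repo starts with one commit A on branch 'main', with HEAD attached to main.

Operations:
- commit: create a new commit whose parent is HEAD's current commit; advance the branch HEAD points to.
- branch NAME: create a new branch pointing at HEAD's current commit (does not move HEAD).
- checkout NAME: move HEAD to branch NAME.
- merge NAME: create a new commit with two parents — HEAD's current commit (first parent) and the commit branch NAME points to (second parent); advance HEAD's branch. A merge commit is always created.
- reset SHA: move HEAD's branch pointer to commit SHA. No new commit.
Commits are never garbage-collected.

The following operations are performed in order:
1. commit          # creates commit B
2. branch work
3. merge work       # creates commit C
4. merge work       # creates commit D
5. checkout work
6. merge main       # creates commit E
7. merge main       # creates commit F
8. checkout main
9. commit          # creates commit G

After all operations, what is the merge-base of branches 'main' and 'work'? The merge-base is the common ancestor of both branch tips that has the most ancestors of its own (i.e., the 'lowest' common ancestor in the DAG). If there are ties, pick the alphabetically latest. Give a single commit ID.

After op 1 (commit): HEAD=main@B [main=B]
After op 2 (branch): HEAD=main@B [main=B work=B]
After op 3 (merge): HEAD=main@C [main=C work=B]
After op 4 (merge): HEAD=main@D [main=D work=B]
After op 5 (checkout): HEAD=work@B [main=D work=B]
After op 6 (merge): HEAD=work@E [main=D work=E]
After op 7 (merge): HEAD=work@F [main=D work=F]
After op 8 (checkout): HEAD=main@D [main=D work=F]
After op 9 (commit): HEAD=main@G [main=G work=F]
ancestors(main=G): ['A', 'B', 'C', 'D', 'G']
ancestors(work=F): ['A', 'B', 'C', 'D', 'E', 'F']
common: ['A', 'B', 'C', 'D']

Answer: D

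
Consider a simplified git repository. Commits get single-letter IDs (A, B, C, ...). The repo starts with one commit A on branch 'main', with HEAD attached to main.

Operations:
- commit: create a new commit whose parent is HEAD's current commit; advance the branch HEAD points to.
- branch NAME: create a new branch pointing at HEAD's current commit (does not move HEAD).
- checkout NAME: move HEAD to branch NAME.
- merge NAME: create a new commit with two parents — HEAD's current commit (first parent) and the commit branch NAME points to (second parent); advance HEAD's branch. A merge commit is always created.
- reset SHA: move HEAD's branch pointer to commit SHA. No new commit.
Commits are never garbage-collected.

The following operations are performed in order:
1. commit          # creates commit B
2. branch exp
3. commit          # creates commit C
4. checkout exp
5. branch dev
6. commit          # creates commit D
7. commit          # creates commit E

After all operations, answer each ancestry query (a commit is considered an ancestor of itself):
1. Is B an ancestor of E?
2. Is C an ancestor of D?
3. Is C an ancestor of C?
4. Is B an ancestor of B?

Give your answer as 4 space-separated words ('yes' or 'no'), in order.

After op 1 (commit): HEAD=main@B [main=B]
After op 2 (branch): HEAD=main@B [exp=B main=B]
After op 3 (commit): HEAD=main@C [exp=B main=C]
After op 4 (checkout): HEAD=exp@B [exp=B main=C]
After op 5 (branch): HEAD=exp@B [dev=B exp=B main=C]
After op 6 (commit): HEAD=exp@D [dev=B exp=D main=C]
After op 7 (commit): HEAD=exp@E [dev=B exp=E main=C]
ancestors(E) = {A,B,D,E}; B in? yes
ancestors(D) = {A,B,D}; C in? no
ancestors(C) = {A,B,C}; C in? yes
ancestors(B) = {A,B}; B in? yes

Answer: yes no yes yes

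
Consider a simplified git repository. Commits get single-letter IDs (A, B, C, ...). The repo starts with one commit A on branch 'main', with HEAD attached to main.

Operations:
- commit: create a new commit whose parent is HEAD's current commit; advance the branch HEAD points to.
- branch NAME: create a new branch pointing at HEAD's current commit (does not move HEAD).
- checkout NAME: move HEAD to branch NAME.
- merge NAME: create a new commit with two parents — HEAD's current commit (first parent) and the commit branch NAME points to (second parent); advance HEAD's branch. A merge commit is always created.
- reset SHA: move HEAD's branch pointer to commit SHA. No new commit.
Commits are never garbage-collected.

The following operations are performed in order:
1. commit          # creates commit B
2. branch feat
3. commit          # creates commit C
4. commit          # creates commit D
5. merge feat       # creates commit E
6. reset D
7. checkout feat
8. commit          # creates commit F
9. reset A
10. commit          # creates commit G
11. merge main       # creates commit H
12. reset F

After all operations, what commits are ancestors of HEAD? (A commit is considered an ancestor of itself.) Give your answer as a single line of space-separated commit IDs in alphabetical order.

Answer: A B F

Derivation:
After op 1 (commit): HEAD=main@B [main=B]
After op 2 (branch): HEAD=main@B [feat=B main=B]
After op 3 (commit): HEAD=main@C [feat=B main=C]
After op 4 (commit): HEAD=main@D [feat=B main=D]
After op 5 (merge): HEAD=main@E [feat=B main=E]
After op 6 (reset): HEAD=main@D [feat=B main=D]
After op 7 (checkout): HEAD=feat@B [feat=B main=D]
After op 8 (commit): HEAD=feat@F [feat=F main=D]
After op 9 (reset): HEAD=feat@A [feat=A main=D]
After op 10 (commit): HEAD=feat@G [feat=G main=D]
After op 11 (merge): HEAD=feat@H [feat=H main=D]
After op 12 (reset): HEAD=feat@F [feat=F main=D]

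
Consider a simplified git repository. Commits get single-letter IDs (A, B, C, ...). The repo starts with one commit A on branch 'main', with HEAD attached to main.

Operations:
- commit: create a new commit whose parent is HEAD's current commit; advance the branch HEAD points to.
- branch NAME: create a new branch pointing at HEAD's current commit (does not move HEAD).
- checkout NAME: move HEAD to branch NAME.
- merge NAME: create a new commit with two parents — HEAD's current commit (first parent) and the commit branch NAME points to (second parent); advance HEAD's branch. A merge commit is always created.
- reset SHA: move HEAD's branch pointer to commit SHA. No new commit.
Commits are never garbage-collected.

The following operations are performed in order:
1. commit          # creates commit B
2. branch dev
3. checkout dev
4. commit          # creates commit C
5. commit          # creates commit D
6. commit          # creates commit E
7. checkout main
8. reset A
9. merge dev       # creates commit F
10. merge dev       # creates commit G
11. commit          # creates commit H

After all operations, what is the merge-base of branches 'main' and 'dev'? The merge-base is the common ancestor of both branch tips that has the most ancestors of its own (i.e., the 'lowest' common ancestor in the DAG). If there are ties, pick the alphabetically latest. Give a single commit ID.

After op 1 (commit): HEAD=main@B [main=B]
After op 2 (branch): HEAD=main@B [dev=B main=B]
After op 3 (checkout): HEAD=dev@B [dev=B main=B]
After op 4 (commit): HEAD=dev@C [dev=C main=B]
After op 5 (commit): HEAD=dev@D [dev=D main=B]
After op 6 (commit): HEAD=dev@E [dev=E main=B]
After op 7 (checkout): HEAD=main@B [dev=E main=B]
After op 8 (reset): HEAD=main@A [dev=E main=A]
After op 9 (merge): HEAD=main@F [dev=E main=F]
After op 10 (merge): HEAD=main@G [dev=E main=G]
After op 11 (commit): HEAD=main@H [dev=E main=H]
ancestors(main=H): ['A', 'B', 'C', 'D', 'E', 'F', 'G', 'H']
ancestors(dev=E): ['A', 'B', 'C', 'D', 'E']
common: ['A', 'B', 'C', 'D', 'E']

Answer: E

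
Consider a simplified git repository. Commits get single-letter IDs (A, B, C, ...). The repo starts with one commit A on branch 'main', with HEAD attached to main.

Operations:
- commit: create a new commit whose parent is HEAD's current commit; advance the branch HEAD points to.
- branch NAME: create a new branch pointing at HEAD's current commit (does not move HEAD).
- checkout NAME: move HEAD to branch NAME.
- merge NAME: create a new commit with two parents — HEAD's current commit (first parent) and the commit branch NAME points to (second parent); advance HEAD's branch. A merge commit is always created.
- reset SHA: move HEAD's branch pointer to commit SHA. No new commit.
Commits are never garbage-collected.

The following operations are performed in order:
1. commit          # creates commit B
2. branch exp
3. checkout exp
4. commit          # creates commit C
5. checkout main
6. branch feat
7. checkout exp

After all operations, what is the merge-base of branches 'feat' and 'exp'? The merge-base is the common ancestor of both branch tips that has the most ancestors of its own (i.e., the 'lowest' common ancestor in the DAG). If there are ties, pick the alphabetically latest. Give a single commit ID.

After op 1 (commit): HEAD=main@B [main=B]
After op 2 (branch): HEAD=main@B [exp=B main=B]
After op 3 (checkout): HEAD=exp@B [exp=B main=B]
After op 4 (commit): HEAD=exp@C [exp=C main=B]
After op 5 (checkout): HEAD=main@B [exp=C main=B]
After op 6 (branch): HEAD=main@B [exp=C feat=B main=B]
After op 7 (checkout): HEAD=exp@C [exp=C feat=B main=B]
ancestors(feat=B): ['A', 'B']
ancestors(exp=C): ['A', 'B', 'C']
common: ['A', 'B']

Answer: B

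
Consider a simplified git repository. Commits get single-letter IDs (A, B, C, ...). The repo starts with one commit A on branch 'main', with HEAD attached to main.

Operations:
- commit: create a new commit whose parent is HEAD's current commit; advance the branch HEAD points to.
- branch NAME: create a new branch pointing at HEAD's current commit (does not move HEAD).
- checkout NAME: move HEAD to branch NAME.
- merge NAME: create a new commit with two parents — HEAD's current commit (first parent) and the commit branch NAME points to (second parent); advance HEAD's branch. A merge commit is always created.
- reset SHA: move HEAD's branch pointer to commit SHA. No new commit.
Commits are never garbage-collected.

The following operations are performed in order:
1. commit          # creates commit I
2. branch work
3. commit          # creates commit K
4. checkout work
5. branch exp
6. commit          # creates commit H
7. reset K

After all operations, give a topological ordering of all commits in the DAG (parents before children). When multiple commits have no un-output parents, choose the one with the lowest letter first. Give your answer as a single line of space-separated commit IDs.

Answer: A I H K

Derivation:
After op 1 (commit): HEAD=main@I [main=I]
After op 2 (branch): HEAD=main@I [main=I work=I]
After op 3 (commit): HEAD=main@K [main=K work=I]
After op 4 (checkout): HEAD=work@I [main=K work=I]
After op 5 (branch): HEAD=work@I [exp=I main=K work=I]
After op 6 (commit): HEAD=work@H [exp=I main=K work=H]
After op 7 (reset): HEAD=work@K [exp=I main=K work=K]
commit A: parents=[]
commit H: parents=['I']
commit I: parents=['A']
commit K: parents=['I']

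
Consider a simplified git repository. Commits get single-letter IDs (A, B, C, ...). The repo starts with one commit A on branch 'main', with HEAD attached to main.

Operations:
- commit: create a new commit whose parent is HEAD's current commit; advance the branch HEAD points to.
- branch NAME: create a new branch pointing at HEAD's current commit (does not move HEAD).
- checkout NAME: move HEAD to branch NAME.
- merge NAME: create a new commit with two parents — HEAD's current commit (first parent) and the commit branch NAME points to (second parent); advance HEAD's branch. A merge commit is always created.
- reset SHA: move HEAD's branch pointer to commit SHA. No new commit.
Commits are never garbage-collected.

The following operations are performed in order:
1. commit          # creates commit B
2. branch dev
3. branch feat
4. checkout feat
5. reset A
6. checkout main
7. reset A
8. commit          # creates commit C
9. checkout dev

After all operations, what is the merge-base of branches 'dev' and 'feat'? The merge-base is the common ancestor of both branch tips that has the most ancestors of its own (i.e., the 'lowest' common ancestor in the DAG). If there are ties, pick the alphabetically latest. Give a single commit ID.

Answer: A

Derivation:
After op 1 (commit): HEAD=main@B [main=B]
After op 2 (branch): HEAD=main@B [dev=B main=B]
After op 3 (branch): HEAD=main@B [dev=B feat=B main=B]
After op 4 (checkout): HEAD=feat@B [dev=B feat=B main=B]
After op 5 (reset): HEAD=feat@A [dev=B feat=A main=B]
After op 6 (checkout): HEAD=main@B [dev=B feat=A main=B]
After op 7 (reset): HEAD=main@A [dev=B feat=A main=A]
After op 8 (commit): HEAD=main@C [dev=B feat=A main=C]
After op 9 (checkout): HEAD=dev@B [dev=B feat=A main=C]
ancestors(dev=B): ['A', 'B']
ancestors(feat=A): ['A']
common: ['A']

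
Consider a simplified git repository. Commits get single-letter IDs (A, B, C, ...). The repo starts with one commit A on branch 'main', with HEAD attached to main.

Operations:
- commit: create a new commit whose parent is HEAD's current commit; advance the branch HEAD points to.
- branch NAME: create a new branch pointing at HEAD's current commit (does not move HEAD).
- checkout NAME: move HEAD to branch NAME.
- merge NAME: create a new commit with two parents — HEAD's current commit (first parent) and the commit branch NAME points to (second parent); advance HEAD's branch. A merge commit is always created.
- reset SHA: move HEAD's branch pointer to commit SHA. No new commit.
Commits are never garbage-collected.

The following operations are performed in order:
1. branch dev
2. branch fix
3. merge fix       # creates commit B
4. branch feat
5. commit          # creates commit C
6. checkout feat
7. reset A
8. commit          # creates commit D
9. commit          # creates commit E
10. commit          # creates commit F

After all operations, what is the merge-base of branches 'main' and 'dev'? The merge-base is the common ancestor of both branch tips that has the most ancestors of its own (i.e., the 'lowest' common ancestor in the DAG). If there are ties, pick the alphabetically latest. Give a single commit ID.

Answer: A

Derivation:
After op 1 (branch): HEAD=main@A [dev=A main=A]
After op 2 (branch): HEAD=main@A [dev=A fix=A main=A]
After op 3 (merge): HEAD=main@B [dev=A fix=A main=B]
After op 4 (branch): HEAD=main@B [dev=A feat=B fix=A main=B]
After op 5 (commit): HEAD=main@C [dev=A feat=B fix=A main=C]
After op 6 (checkout): HEAD=feat@B [dev=A feat=B fix=A main=C]
After op 7 (reset): HEAD=feat@A [dev=A feat=A fix=A main=C]
After op 8 (commit): HEAD=feat@D [dev=A feat=D fix=A main=C]
After op 9 (commit): HEAD=feat@E [dev=A feat=E fix=A main=C]
After op 10 (commit): HEAD=feat@F [dev=A feat=F fix=A main=C]
ancestors(main=C): ['A', 'B', 'C']
ancestors(dev=A): ['A']
common: ['A']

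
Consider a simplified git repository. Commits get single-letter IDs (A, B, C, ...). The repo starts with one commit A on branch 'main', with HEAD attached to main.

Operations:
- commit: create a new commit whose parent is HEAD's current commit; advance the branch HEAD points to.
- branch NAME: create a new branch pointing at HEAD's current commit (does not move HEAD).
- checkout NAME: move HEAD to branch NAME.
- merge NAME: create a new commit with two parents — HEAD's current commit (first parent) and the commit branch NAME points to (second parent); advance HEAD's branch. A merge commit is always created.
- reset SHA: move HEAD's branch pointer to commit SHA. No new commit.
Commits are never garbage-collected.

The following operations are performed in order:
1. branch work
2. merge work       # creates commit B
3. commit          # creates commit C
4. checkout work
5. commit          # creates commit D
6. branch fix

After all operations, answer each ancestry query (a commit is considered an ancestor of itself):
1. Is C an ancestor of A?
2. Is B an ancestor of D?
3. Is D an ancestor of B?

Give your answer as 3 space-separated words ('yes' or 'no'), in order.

Answer: no no no

Derivation:
After op 1 (branch): HEAD=main@A [main=A work=A]
After op 2 (merge): HEAD=main@B [main=B work=A]
After op 3 (commit): HEAD=main@C [main=C work=A]
After op 4 (checkout): HEAD=work@A [main=C work=A]
After op 5 (commit): HEAD=work@D [main=C work=D]
After op 6 (branch): HEAD=work@D [fix=D main=C work=D]
ancestors(A) = {A}; C in? no
ancestors(D) = {A,D}; B in? no
ancestors(B) = {A,B}; D in? no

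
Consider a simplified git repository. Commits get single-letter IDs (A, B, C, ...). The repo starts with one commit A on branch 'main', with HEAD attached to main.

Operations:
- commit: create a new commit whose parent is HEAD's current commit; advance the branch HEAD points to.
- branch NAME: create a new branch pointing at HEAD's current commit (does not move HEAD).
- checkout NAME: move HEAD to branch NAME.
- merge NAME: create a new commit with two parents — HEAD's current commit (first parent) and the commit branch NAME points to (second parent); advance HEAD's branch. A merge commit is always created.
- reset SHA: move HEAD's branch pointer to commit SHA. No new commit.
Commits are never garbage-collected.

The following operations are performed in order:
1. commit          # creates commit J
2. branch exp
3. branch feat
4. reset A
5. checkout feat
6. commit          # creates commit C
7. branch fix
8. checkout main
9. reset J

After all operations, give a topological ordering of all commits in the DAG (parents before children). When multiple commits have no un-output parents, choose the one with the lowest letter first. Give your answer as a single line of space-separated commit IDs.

Answer: A J C

Derivation:
After op 1 (commit): HEAD=main@J [main=J]
After op 2 (branch): HEAD=main@J [exp=J main=J]
After op 3 (branch): HEAD=main@J [exp=J feat=J main=J]
After op 4 (reset): HEAD=main@A [exp=J feat=J main=A]
After op 5 (checkout): HEAD=feat@J [exp=J feat=J main=A]
After op 6 (commit): HEAD=feat@C [exp=J feat=C main=A]
After op 7 (branch): HEAD=feat@C [exp=J feat=C fix=C main=A]
After op 8 (checkout): HEAD=main@A [exp=J feat=C fix=C main=A]
After op 9 (reset): HEAD=main@J [exp=J feat=C fix=C main=J]
commit A: parents=[]
commit C: parents=['J']
commit J: parents=['A']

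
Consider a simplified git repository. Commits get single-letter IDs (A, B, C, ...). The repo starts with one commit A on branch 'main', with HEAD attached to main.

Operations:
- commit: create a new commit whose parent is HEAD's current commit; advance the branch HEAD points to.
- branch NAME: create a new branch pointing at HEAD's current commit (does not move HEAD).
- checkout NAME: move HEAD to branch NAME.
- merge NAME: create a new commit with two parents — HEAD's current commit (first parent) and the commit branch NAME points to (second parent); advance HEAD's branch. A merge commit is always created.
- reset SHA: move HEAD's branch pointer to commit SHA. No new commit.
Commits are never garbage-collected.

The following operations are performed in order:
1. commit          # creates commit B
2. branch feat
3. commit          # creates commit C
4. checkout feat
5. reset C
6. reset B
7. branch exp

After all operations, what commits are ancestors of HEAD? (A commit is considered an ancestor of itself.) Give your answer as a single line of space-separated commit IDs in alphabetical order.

After op 1 (commit): HEAD=main@B [main=B]
After op 2 (branch): HEAD=main@B [feat=B main=B]
After op 3 (commit): HEAD=main@C [feat=B main=C]
After op 4 (checkout): HEAD=feat@B [feat=B main=C]
After op 5 (reset): HEAD=feat@C [feat=C main=C]
After op 6 (reset): HEAD=feat@B [feat=B main=C]
After op 7 (branch): HEAD=feat@B [exp=B feat=B main=C]

Answer: A B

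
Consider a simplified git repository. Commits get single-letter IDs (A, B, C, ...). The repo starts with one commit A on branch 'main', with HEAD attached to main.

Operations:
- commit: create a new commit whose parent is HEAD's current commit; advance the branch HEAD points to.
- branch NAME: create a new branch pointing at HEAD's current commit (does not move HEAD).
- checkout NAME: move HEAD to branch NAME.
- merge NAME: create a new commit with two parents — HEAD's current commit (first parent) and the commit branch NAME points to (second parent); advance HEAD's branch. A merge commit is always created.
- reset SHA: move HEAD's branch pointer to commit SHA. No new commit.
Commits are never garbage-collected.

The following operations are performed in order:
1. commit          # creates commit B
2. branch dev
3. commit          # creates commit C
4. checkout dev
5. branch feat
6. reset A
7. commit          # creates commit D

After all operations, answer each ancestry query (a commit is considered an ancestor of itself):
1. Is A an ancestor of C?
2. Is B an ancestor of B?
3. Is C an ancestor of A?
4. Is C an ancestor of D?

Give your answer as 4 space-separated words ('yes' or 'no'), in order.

Answer: yes yes no no

Derivation:
After op 1 (commit): HEAD=main@B [main=B]
After op 2 (branch): HEAD=main@B [dev=B main=B]
After op 3 (commit): HEAD=main@C [dev=B main=C]
After op 4 (checkout): HEAD=dev@B [dev=B main=C]
After op 5 (branch): HEAD=dev@B [dev=B feat=B main=C]
After op 6 (reset): HEAD=dev@A [dev=A feat=B main=C]
After op 7 (commit): HEAD=dev@D [dev=D feat=B main=C]
ancestors(C) = {A,B,C}; A in? yes
ancestors(B) = {A,B}; B in? yes
ancestors(A) = {A}; C in? no
ancestors(D) = {A,D}; C in? no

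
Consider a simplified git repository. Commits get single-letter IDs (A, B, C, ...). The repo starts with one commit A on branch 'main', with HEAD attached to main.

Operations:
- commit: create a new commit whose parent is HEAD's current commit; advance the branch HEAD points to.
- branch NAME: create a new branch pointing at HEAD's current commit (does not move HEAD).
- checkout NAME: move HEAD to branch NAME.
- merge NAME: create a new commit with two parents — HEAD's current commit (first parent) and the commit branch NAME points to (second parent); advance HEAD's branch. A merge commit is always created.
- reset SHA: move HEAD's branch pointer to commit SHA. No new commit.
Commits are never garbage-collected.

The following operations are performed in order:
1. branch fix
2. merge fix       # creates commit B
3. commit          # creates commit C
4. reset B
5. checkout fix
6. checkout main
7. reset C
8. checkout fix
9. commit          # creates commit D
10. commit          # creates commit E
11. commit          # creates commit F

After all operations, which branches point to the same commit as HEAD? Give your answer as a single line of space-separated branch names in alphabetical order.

After op 1 (branch): HEAD=main@A [fix=A main=A]
After op 2 (merge): HEAD=main@B [fix=A main=B]
After op 3 (commit): HEAD=main@C [fix=A main=C]
After op 4 (reset): HEAD=main@B [fix=A main=B]
After op 5 (checkout): HEAD=fix@A [fix=A main=B]
After op 6 (checkout): HEAD=main@B [fix=A main=B]
After op 7 (reset): HEAD=main@C [fix=A main=C]
After op 8 (checkout): HEAD=fix@A [fix=A main=C]
After op 9 (commit): HEAD=fix@D [fix=D main=C]
After op 10 (commit): HEAD=fix@E [fix=E main=C]
After op 11 (commit): HEAD=fix@F [fix=F main=C]

Answer: fix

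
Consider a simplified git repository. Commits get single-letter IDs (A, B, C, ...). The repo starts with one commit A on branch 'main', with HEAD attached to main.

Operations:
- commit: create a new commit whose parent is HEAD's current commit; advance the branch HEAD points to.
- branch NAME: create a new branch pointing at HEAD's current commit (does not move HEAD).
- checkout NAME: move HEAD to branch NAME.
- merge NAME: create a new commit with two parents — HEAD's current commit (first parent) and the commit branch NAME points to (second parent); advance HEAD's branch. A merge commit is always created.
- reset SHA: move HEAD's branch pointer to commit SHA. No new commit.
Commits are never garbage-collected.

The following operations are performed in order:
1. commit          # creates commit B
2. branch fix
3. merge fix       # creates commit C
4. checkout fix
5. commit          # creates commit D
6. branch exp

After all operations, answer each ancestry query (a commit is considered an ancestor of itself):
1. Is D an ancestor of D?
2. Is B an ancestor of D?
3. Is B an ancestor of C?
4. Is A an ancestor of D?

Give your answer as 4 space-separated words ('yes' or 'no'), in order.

Answer: yes yes yes yes

Derivation:
After op 1 (commit): HEAD=main@B [main=B]
After op 2 (branch): HEAD=main@B [fix=B main=B]
After op 3 (merge): HEAD=main@C [fix=B main=C]
After op 4 (checkout): HEAD=fix@B [fix=B main=C]
After op 5 (commit): HEAD=fix@D [fix=D main=C]
After op 6 (branch): HEAD=fix@D [exp=D fix=D main=C]
ancestors(D) = {A,B,D}; D in? yes
ancestors(D) = {A,B,D}; B in? yes
ancestors(C) = {A,B,C}; B in? yes
ancestors(D) = {A,B,D}; A in? yes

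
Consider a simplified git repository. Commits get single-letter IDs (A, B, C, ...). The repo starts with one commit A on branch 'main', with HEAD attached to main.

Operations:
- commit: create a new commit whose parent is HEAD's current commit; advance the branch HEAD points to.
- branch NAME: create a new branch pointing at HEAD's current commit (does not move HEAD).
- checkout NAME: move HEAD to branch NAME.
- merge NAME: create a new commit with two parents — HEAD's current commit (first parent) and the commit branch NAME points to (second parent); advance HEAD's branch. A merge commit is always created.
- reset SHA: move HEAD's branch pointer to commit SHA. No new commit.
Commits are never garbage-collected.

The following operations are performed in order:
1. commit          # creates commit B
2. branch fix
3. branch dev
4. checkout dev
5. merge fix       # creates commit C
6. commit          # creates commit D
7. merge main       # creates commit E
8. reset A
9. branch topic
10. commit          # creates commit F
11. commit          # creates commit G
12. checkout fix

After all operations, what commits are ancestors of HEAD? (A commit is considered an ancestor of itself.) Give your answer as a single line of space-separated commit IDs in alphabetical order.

After op 1 (commit): HEAD=main@B [main=B]
After op 2 (branch): HEAD=main@B [fix=B main=B]
After op 3 (branch): HEAD=main@B [dev=B fix=B main=B]
After op 4 (checkout): HEAD=dev@B [dev=B fix=B main=B]
After op 5 (merge): HEAD=dev@C [dev=C fix=B main=B]
After op 6 (commit): HEAD=dev@D [dev=D fix=B main=B]
After op 7 (merge): HEAD=dev@E [dev=E fix=B main=B]
After op 8 (reset): HEAD=dev@A [dev=A fix=B main=B]
After op 9 (branch): HEAD=dev@A [dev=A fix=B main=B topic=A]
After op 10 (commit): HEAD=dev@F [dev=F fix=B main=B topic=A]
After op 11 (commit): HEAD=dev@G [dev=G fix=B main=B topic=A]
After op 12 (checkout): HEAD=fix@B [dev=G fix=B main=B topic=A]

Answer: A B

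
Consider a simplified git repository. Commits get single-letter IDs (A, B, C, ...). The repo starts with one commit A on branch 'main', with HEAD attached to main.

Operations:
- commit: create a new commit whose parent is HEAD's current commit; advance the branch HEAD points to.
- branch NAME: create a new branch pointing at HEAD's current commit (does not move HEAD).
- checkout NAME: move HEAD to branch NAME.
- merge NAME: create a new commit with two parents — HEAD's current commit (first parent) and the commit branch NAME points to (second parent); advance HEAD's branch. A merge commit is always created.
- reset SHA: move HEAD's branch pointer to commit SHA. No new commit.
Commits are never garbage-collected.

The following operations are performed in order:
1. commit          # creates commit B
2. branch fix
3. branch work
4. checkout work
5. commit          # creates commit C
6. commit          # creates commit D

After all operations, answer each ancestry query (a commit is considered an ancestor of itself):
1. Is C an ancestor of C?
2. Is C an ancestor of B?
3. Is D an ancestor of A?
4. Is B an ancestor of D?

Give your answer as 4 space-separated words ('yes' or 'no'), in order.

Answer: yes no no yes

Derivation:
After op 1 (commit): HEAD=main@B [main=B]
After op 2 (branch): HEAD=main@B [fix=B main=B]
After op 3 (branch): HEAD=main@B [fix=B main=B work=B]
After op 4 (checkout): HEAD=work@B [fix=B main=B work=B]
After op 5 (commit): HEAD=work@C [fix=B main=B work=C]
After op 6 (commit): HEAD=work@D [fix=B main=B work=D]
ancestors(C) = {A,B,C}; C in? yes
ancestors(B) = {A,B}; C in? no
ancestors(A) = {A}; D in? no
ancestors(D) = {A,B,C,D}; B in? yes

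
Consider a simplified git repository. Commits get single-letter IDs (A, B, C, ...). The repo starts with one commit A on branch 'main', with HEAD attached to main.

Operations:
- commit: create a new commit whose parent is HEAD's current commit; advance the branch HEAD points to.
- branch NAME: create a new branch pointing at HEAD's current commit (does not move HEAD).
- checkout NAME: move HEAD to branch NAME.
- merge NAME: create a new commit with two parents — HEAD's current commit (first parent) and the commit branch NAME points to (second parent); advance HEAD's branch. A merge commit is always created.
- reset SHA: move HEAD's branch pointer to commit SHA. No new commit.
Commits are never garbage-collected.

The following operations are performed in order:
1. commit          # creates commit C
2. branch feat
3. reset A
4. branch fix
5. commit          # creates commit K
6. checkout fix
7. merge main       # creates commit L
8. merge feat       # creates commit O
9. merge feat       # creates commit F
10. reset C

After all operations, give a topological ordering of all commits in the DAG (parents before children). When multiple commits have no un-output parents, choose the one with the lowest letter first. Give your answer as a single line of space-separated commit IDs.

After op 1 (commit): HEAD=main@C [main=C]
After op 2 (branch): HEAD=main@C [feat=C main=C]
After op 3 (reset): HEAD=main@A [feat=C main=A]
After op 4 (branch): HEAD=main@A [feat=C fix=A main=A]
After op 5 (commit): HEAD=main@K [feat=C fix=A main=K]
After op 6 (checkout): HEAD=fix@A [feat=C fix=A main=K]
After op 7 (merge): HEAD=fix@L [feat=C fix=L main=K]
After op 8 (merge): HEAD=fix@O [feat=C fix=O main=K]
After op 9 (merge): HEAD=fix@F [feat=C fix=F main=K]
After op 10 (reset): HEAD=fix@C [feat=C fix=C main=K]
commit A: parents=[]
commit C: parents=['A']
commit F: parents=['O', 'C']
commit K: parents=['A']
commit L: parents=['A', 'K']
commit O: parents=['L', 'C']

Answer: A C K L O F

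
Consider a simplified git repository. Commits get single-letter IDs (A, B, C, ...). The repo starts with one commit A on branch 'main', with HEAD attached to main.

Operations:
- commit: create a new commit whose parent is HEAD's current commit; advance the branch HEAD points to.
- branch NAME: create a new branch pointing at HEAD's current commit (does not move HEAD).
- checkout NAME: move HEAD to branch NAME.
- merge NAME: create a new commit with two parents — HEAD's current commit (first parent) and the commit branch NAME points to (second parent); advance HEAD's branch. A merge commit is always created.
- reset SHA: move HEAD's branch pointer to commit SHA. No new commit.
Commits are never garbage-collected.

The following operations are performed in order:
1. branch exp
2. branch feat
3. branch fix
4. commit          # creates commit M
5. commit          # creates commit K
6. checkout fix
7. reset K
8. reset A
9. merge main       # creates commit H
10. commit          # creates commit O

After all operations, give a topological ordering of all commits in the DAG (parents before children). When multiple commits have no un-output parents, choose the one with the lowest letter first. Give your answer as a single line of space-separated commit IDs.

Answer: A M K H O

Derivation:
After op 1 (branch): HEAD=main@A [exp=A main=A]
After op 2 (branch): HEAD=main@A [exp=A feat=A main=A]
After op 3 (branch): HEAD=main@A [exp=A feat=A fix=A main=A]
After op 4 (commit): HEAD=main@M [exp=A feat=A fix=A main=M]
After op 5 (commit): HEAD=main@K [exp=A feat=A fix=A main=K]
After op 6 (checkout): HEAD=fix@A [exp=A feat=A fix=A main=K]
After op 7 (reset): HEAD=fix@K [exp=A feat=A fix=K main=K]
After op 8 (reset): HEAD=fix@A [exp=A feat=A fix=A main=K]
After op 9 (merge): HEAD=fix@H [exp=A feat=A fix=H main=K]
After op 10 (commit): HEAD=fix@O [exp=A feat=A fix=O main=K]
commit A: parents=[]
commit H: parents=['A', 'K']
commit K: parents=['M']
commit M: parents=['A']
commit O: parents=['H']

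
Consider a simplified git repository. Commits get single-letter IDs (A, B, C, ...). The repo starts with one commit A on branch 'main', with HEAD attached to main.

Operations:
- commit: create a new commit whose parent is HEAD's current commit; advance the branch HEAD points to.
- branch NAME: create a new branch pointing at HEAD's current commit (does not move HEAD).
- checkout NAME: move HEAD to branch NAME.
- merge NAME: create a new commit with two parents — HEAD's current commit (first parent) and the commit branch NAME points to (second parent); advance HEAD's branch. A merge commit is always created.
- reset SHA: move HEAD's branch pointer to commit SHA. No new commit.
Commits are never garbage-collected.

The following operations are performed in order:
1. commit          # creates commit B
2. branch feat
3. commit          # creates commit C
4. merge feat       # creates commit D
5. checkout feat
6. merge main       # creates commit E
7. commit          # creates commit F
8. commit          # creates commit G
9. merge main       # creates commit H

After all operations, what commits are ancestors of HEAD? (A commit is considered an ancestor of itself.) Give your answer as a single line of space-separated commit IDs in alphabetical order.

After op 1 (commit): HEAD=main@B [main=B]
After op 2 (branch): HEAD=main@B [feat=B main=B]
After op 3 (commit): HEAD=main@C [feat=B main=C]
After op 4 (merge): HEAD=main@D [feat=B main=D]
After op 5 (checkout): HEAD=feat@B [feat=B main=D]
After op 6 (merge): HEAD=feat@E [feat=E main=D]
After op 7 (commit): HEAD=feat@F [feat=F main=D]
After op 8 (commit): HEAD=feat@G [feat=G main=D]
After op 9 (merge): HEAD=feat@H [feat=H main=D]

Answer: A B C D E F G H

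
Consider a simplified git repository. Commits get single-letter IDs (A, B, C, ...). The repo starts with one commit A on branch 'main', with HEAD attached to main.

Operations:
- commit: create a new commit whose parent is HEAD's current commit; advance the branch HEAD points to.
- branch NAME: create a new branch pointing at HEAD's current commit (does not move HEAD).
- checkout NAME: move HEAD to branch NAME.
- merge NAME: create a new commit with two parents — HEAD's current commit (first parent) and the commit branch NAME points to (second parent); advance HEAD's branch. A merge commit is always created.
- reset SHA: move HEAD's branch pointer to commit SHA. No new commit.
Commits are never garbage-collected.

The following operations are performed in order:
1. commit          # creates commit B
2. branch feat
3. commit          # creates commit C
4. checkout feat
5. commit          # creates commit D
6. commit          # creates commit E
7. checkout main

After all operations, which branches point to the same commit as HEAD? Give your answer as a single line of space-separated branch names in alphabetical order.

Answer: main

Derivation:
After op 1 (commit): HEAD=main@B [main=B]
After op 2 (branch): HEAD=main@B [feat=B main=B]
After op 3 (commit): HEAD=main@C [feat=B main=C]
After op 4 (checkout): HEAD=feat@B [feat=B main=C]
After op 5 (commit): HEAD=feat@D [feat=D main=C]
After op 6 (commit): HEAD=feat@E [feat=E main=C]
After op 7 (checkout): HEAD=main@C [feat=E main=C]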